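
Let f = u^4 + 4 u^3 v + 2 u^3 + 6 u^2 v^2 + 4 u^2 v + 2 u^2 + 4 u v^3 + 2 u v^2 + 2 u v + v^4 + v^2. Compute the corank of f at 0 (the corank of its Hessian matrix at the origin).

0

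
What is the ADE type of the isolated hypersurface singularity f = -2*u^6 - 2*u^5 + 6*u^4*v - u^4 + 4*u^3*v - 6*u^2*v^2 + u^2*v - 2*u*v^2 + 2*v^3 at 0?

D4

The Hessian of f at 0 is [[0, 0], [0, 0]] with rank 0, so corank 2. A Groebner basis of the Jacobian ideal J(f) in C{u,v} is {v^3, u^2 + 2*v^2, u*v - v^2}; counting standard monomials gives mu = 4. Corank 2; j^3 = v*(u^2 - 2*u*v + 2*v^2) splits into three distinct lines over C (the quadratic factor has nonzero discriminant), so D_4.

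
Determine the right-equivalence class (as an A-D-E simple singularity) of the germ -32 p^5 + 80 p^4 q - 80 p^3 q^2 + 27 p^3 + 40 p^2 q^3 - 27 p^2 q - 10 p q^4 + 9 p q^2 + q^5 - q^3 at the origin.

The Hessian of f at 0 is [[0, 0], [0, 0]] with rank 0, so corank 2. A Groebner basis of the Jacobian ideal J(f) in C{p,q} is {q^5, p*q^3 - 3*q^4/8, p^2 - 2*p*q/3 + q^2/9}; counting standard monomials gives mu = 8. Corank 2; j^3 = (3*p - q)^3 is a perfect cube, so E-series; the 5-jet and mu = 8 give E_8.

E_8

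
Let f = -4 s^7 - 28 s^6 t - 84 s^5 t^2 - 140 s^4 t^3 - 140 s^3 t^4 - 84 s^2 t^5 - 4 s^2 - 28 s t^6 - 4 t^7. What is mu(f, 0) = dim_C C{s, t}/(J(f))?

The Hessian of f at 0 is [[-8, 0], [0, 0]] with rank 1, so corank 1. A Groebner basis of the Jacobian ideal J(f) in C{s,t} is {t^6, s}; counting standard monomials gives mu = 6. Corank 1: A-series; mu = 6 gives A_6.

6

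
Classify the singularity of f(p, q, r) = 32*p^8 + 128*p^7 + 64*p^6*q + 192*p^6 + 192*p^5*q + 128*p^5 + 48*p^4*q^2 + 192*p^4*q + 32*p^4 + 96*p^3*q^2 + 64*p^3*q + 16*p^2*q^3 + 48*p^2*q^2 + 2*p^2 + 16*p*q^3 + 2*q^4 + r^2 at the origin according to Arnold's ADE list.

A_3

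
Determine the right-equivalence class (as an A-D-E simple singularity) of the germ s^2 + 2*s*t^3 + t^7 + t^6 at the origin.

A_6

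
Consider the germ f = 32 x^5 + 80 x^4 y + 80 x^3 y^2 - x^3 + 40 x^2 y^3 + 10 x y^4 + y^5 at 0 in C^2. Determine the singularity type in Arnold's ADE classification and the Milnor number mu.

Type E_8, Milnor number mu = 8.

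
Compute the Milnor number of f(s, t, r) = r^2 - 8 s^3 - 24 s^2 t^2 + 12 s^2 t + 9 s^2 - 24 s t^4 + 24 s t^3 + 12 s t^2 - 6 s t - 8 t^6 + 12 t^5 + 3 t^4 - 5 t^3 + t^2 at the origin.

The Hessian of f at 0 is [[18, -6, 0], [-6, 2, 0], [0, 0, 2]] with rank 2, so corank 1. A Groebner basis of the Jacobian ideal J(f) in C{s,t,r} is {t^2, s - t/3, r}; counting standard monomials gives mu = 2. Corank 1: A-series; mu = 2 gives A_2.

2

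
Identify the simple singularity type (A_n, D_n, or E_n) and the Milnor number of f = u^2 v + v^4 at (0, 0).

Type D_{5}, Milnor number mu = 5.

The Hessian of f at 0 has rank 0. Corank 2; j^3 = u^2*v has shape L^2 M (L != M), so D-series; mu = 5 gives D_5.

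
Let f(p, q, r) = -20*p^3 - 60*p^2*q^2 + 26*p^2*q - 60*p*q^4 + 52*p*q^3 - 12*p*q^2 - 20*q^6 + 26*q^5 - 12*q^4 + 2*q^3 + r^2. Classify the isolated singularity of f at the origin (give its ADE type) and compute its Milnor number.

Type D4, Milnor number mu = 4.

The Hessian of f at 0 has rank 1. Corank 2; j^3 = -2*(2*p - q)*(5*p^2 - 4*p*q + q^2) splits into three distinct lines over C (the quadratic factor has nonzero discriminant), so D_4.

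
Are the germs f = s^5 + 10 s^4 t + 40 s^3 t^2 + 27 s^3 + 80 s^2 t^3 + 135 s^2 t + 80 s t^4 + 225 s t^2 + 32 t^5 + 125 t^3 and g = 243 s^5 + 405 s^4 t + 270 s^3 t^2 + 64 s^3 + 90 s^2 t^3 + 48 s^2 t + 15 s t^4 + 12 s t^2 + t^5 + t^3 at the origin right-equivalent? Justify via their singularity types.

The Hessian of f at 0 has rank 0. Corank 2; j^3 = (3*s + 5*t)^3 is a perfect cube, so E-series; the 5-jet and mu = 8 give E_8. The Hessian of g at 0 has rank 0. Corank 2; j^3 = (4*s + t)^3 is a perfect cube, so E-series; the 5-jet and mu = 8 give E_8. Both have type E_8, hence right-equivalent.

Yes.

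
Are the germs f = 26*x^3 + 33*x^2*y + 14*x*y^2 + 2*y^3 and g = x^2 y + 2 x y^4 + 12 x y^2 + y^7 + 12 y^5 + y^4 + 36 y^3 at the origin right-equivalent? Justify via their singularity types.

No.

The Hessian of f at 0 has rank 0. Corank 2; j^3 = (2*x + y)*(13*x^2 + 10*x*y + 2*y^2) splits into three distinct lines over C (the quadratic factor has nonzero discriminant), so D_4. The Hessian of g at 0 has rank 0. Corank 2; j^3 = y*(x + 6*y)^2 has shape L^2 M (L != M), so D-series; mu = 5 gives D_5. f is D_4 but g is D_5, hence not right-equivalent.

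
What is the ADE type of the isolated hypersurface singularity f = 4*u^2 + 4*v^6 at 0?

A_5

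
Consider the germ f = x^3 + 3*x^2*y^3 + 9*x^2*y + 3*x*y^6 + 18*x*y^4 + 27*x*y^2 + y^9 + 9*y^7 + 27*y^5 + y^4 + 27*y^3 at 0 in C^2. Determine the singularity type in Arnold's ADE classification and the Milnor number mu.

Type E6, Milnor number mu = 6.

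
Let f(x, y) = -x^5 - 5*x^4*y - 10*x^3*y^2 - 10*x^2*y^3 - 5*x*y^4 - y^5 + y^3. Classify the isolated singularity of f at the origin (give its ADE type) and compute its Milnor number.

Type E_{8}, Milnor number mu = 8.

The Hessian of f at 0 has rank 0. Corank 2; j^3 = y^3 is a perfect cube, so E-series; the 5-jet and mu = 8 give E_8.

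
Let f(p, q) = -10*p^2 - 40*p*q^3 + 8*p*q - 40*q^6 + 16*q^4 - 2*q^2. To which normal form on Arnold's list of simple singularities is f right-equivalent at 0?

The Hessian of f at 0 has rank 2. Corank 0: nondegenerate Morse point, so A_1.

A_1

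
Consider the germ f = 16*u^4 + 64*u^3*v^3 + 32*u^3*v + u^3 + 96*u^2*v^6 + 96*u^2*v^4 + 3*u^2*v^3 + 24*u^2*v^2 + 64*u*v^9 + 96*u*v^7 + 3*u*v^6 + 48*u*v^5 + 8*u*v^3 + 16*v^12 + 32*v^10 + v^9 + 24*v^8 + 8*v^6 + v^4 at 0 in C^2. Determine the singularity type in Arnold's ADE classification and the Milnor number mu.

Type E_{6}, Milnor number mu = 6.

The Hessian of f at 0 is [[0, 0], [0, 0]] with rank 0, so corank 2. A Groebner basis of the Jacobian ideal J(f) in C{u,v} is {v^4, u*v^2 + v^3/6, u^2}; counting standard monomials gives mu = 6. Corank 2; j^3 = u^3 is a perfect cube, so E-series; the 4-jet and mu = 6 give E_6.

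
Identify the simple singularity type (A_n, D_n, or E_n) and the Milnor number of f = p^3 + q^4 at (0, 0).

The Hessian of f at 0 has rank 0. Corank 2; j^3 = p^3 is a perfect cube, so E-series; the 4-jet and mu = 6 give E_6.

Type E6, Milnor number mu = 6.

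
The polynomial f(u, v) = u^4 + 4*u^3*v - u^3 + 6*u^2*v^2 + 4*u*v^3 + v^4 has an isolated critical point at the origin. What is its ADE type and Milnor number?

Type E_6, Milnor number mu = 6.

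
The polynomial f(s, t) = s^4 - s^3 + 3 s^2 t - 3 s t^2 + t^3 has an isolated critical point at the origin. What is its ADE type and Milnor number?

Type E_6, Milnor number mu = 6.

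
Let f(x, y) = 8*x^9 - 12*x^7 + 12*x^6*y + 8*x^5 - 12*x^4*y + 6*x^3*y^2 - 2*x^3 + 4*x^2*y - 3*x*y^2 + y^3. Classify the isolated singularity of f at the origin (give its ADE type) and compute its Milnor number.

Type D_{4}, Milnor number mu = 4.

The Hessian of f at 0 has rank 0. Corank 2; j^3 = -(x - y)*(2*x^2 - 2*x*y + y^2) splits into three distinct lines over C (the quadratic factor has nonzero discriminant), so D_4.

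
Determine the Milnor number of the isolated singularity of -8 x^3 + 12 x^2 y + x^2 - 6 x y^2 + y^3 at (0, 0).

2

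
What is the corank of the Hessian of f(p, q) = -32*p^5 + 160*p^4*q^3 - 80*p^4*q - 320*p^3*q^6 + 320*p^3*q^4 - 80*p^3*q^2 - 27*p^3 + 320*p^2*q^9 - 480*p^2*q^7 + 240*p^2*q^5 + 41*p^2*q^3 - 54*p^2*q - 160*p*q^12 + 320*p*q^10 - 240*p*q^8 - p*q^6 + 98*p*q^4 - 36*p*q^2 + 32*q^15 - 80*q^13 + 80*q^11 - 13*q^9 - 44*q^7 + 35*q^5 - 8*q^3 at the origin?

The Hessian at 0 is [[0, 0], [0, 0]] of rank 0; hence corank 2.

2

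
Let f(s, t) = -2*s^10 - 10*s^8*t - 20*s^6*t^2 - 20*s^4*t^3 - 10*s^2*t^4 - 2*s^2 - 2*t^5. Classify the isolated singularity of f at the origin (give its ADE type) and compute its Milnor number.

Type A_{4}, Milnor number mu = 4.

The Hessian of f at 0 is [[-4, 0], [0, 0]] with rank 1, so corank 1. A Groebner basis of the Jacobian ideal J(f) in C{s,t} is {t^4, s}; counting standard monomials gives mu = 4. Corank 1: A-series; mu = 4 gives A_4.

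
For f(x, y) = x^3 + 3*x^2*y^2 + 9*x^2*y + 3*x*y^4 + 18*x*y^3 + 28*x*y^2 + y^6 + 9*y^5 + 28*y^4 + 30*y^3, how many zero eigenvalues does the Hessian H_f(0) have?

Hessian at 0 has rank 0.

2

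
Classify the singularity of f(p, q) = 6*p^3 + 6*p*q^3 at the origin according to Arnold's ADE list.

E7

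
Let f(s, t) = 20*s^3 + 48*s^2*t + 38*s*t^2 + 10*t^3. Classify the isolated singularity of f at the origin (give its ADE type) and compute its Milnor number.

Type D_{4}, Milnor number mu = 4.

The Hessian of f at 0 has rank 0. Corank 2; j^3 = 2*(s + t)*(10*s^2 + 14*s*t + 5*t^2) splits into three distinct lines over C (the quadratic factor has nonzero discriminant), so D_4.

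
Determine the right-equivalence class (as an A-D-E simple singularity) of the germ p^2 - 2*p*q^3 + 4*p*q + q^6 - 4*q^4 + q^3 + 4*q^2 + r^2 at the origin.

The Hessian of f at 0 has rank 2. Corank 1: A-series; mu = 2 gives A_2.

A2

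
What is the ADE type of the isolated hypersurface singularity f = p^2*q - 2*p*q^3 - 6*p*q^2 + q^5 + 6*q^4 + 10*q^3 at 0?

D_{4}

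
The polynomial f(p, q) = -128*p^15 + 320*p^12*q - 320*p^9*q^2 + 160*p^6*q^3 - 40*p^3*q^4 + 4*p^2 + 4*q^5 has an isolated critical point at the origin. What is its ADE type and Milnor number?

Type A_4, Milnor number mu = 4.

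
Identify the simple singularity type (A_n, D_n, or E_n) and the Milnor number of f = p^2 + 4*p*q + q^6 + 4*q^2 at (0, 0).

The Hessian of f at 0 has rank 1. Corank 1: A-series; mu = 5 gives A_5.

Type A_5, Milnor number mu = 5.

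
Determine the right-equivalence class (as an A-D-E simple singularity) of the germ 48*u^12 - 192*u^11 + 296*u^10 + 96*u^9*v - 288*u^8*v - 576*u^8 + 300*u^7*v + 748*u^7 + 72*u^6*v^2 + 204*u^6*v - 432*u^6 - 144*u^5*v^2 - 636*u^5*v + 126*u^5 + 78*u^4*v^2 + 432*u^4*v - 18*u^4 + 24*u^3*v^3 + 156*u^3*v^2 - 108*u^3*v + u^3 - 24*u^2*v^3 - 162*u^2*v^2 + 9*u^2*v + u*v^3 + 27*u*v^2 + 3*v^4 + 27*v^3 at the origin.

The Hessian of f at 0 is [[0, 0], [0, 0]] with rank 0, so corank 2. A Groebner basis of the Jacobian ideal J(f) in C{u,v} is {-u^2/2958 - u*v/493 + v^4 - v^3/8874 - 3*v^2/986, u^3 - 487*u^2/986 - 1461*u*v/493 + 79379*v^3/2958 - 4383*v^2/986, u^2*v + 973*u^2/8874 + 973*u*v/1479 - 238625*v^3/26622 + 973*v^2/986, -9*u^2/493 + u*v^2 - 54*u*v/493 + 1476*v^3/493 - 81*v^2/493}; counting standard monomials gives mu = 7. Corank 2; j^3 = (u + 3*v)^3 is a perfect cube, so E-series; the 4-jet and mu = 7 give E_7.

E_{7}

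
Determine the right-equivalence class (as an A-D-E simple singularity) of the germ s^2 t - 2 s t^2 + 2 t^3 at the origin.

The Hessian of f at 0 is [[0, 0], [0, 0]] with rank 0, so corank 2. A Groebner basis of the Jacobian ideal J(f) in C{s,t} is {t^3, s^2 + 2*t^2, s*t - t^2}; counting standard monomials gives mu = 4. Corank 2; j^3 = t*(s^2 - 2*s*t + 2*t^2) splits into three distinct lines over C (the quadratic factor has nonzero discriminant), so D_4.

D_4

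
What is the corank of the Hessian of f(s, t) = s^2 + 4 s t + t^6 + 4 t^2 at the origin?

1

The Hessian at 0 is [[2, 4], [4, 8]] of rank 1; hence corank 1.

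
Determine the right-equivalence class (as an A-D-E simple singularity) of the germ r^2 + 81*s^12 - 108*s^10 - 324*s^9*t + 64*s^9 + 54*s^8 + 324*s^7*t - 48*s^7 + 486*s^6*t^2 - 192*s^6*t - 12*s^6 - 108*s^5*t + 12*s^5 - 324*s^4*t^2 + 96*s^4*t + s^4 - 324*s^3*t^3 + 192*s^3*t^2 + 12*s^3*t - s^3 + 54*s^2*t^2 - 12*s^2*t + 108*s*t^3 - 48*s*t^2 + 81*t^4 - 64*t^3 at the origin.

The Hessian of f at 0 is [[0, 0, 0], [0, 0, 0], [0, 0, 2]] with rank 1, so corank 2. A Groebner basis of the Jacobian ideal J(f) in C{s,t,r} is {t^4, s*t^2 + 11*t^3/3, s^2 + 8*s*t + 16*t^2, r}; counting standard monomials gives mu = 6. Corank 2; j^3 = -(s + 4*t)^3 is a perfect cube, so E-series; the 4-jet and mu = 6 give E_6.

E_{6}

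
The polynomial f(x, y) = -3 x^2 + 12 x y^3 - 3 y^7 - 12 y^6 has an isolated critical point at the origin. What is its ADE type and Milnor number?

The Hessian of f at 0 has rank 1. Corank 1: A-series; mu = 6 gives A_6.

Type A_6, Milnor number mu = 6.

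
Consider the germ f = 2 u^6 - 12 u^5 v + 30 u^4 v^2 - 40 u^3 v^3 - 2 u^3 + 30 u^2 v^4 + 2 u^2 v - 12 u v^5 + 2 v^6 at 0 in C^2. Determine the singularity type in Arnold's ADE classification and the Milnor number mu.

Type D_{7}, Milnor number mu = 7.

The Hessian of f at 0 has rank 0. Corank 2; j^3 = -2*u^2*(u - v) has shape L^2 M (L != M), so D-series; mu = 7 gives D_7.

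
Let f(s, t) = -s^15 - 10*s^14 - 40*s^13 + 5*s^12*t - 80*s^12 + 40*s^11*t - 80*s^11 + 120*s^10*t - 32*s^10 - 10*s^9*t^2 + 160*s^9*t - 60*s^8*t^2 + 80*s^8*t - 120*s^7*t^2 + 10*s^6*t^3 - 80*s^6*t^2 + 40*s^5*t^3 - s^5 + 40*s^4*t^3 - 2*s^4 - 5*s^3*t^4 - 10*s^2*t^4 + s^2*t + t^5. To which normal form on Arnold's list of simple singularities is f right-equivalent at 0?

D6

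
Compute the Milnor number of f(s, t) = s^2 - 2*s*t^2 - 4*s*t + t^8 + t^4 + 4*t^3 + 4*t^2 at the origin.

The Hessian of f at 0 has rank 1. Corank 1: A-series; mu = 7 gives A_7.

7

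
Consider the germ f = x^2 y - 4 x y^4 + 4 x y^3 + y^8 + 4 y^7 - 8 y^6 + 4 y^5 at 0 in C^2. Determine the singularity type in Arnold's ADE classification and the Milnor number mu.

The Hessian of f at 0 is [[0, 0], [0, 0]] with rank 0, so corank 2. A Groebner basis of the Jacobian ideal J(f) in C{x,y} is {x^2*y^2 - x^2 - 4*x*y^2 - 2*x*y - 4*y^3, x^2*y/3 + x^2/6 + x*y^3 + x*y^2 + 2*x*y/3 + 4*y^3/3, -x*y/2 + y^4 - y^3, x^3 + 2*x^2*y/3 + 10*x^2/3 + 12*x*y^2 + 16*x*y/3 + 32*y^3/3}; counting standard monomials gives mu = 9. Corank 2; j^3 = x^2*y has shape L^2 M (L != M), so D-series; mu = 9 gives D_9.

Type D9, Milnor number mu = 9.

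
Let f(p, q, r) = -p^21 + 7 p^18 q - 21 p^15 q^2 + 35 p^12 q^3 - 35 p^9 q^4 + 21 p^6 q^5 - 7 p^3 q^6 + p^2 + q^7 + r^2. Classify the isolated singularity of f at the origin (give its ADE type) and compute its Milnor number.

Type A_{6}, Milnor number mu = 6.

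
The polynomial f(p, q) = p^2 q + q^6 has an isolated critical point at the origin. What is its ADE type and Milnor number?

The Hessian of f at 0 is [[0, 0], [0, 0]] with rank 0, so corank 2. A Groebner basis of the Jacobian ideal J(f) in C{p,q} is {p^2/6 + q^5, p^3, p*q}; counting standard monomials gives mu = 7. Corank 2; j^3 = p^2*q has shape L^2 M (L != M), so D-series; mu = 7 gives D_7.

Type D_7, Milnor number mu = 7.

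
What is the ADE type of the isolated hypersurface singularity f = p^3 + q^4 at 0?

E_{6}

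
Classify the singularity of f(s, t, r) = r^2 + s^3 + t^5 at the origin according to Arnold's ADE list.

E_8

The Hessian of f at 0 is [[0, 0, 0], [0, 0, 0], [0, 0, 2]] with rank 1, so corank 2. A Groebner basis of the Jacobian ideal J(f) in C{s,t,r} is {t^4, s^2, r}; counting standard monomials gives mu = 8. Corank 2; j^3 = s^3 is a perfect cube, so E-series; the 5-jet and mu = 8 give E_8.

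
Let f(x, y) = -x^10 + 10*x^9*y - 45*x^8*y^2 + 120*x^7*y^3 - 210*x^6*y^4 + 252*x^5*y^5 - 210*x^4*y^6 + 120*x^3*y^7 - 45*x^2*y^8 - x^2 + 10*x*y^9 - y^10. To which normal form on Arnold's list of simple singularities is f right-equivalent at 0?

A_{9}

The Hessian of f at 0 is [[-2, 0], [0, 0]] with rank 1, so corank 1. A Groebner basis of the Jacobian ideal J(f) in C{x,y} is {y^9, x}; counting standard monomials gives mu = 9. Corank 1: A-series; mu = 9 gives A_9.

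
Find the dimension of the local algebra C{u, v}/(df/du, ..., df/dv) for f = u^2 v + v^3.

The Hessian of f at 0 has rank 0. Corank 2; j^3 = v*(u^2 + v^2) splits into three distinct lines over C (the quadratic factor has nonzero discriminant), so D_4.

4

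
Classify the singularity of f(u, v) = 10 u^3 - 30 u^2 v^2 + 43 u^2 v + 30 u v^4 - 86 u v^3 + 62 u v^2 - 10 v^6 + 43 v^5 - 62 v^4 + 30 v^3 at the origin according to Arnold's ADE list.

The Hessian of f at 0 has rank 0. Corank 2; j^3 = (2*u + 3*v)*(5*u^2 + 14*u*v + 10*v^2) splits into three distinct lines over C (the quadratic factor has nonzero discriminant), so D_4.

D_4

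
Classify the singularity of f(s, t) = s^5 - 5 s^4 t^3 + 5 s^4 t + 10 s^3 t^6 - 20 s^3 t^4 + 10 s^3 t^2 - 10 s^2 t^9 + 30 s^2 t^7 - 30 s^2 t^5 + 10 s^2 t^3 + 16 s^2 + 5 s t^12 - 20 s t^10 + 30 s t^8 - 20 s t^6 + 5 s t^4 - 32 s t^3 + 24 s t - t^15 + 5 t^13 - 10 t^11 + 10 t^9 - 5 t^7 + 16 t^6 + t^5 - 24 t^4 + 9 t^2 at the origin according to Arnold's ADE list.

A4

The Hessian of f at 0 has rank 1. Corank 1: A-series; mu = 4 gives A_4.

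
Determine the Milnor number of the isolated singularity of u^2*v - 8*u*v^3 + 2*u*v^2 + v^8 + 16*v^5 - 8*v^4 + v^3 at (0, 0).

9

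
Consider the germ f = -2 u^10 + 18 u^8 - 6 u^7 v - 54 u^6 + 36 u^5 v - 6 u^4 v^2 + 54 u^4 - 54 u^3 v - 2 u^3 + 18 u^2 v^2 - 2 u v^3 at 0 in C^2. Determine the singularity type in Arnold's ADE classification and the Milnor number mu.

Type E_7, Milnor number mu = 7.

The Hessian of f at 0 is [[0, 0], [0, 0]] with rank 0, so corank 2. A Groebner basis of the Jacobian ideal J(f) in C{u,v} is {u^2/3 + v^4 + v^3/9, u^3, u^2*v - u^2/9 - v^3/27, -2*u^2/3 + u*v^2 - 2*v^3/9}; counting standard monomials gives mu = 7. Corank 2; j^3 = -2*u^3 is a perfect cube, so E-series; the 4-jet and mu = 7 give E_7.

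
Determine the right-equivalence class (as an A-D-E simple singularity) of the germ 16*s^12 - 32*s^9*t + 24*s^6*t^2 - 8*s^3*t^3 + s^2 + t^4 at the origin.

The Hessian of f at 0 has rank 1. Corank 1: A-series; mu = 3 gives A_3.

A_{3}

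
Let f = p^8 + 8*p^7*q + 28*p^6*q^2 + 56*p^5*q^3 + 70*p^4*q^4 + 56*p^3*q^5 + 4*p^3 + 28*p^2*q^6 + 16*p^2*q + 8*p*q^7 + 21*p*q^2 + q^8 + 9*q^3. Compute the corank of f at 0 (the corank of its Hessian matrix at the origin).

The Hessian at 0 is [[0, 0], [0, 0]] of rank 0; hence corank 2.

2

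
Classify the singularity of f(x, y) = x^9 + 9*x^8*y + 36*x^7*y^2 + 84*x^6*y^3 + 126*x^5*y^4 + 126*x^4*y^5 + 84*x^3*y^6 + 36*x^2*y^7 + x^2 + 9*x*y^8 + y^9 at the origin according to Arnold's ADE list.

The Hessian of f at 0 is [[2, 0], [0, 0]] with rank 1, so corank 1. A Groebner basis of the Jacobian ideal J(f) in C{x,y} is {y^8, x}; counting standard monomials gives mu = 8. Corank 1: A-series; mu = 8 gives A_8.

A_8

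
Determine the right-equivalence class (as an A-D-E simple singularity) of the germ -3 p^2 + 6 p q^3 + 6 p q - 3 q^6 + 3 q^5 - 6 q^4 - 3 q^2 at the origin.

A_{4}

The Hessian of f at 0 has rank 1. Corank 1: A-series; mu = 4 gives A_4.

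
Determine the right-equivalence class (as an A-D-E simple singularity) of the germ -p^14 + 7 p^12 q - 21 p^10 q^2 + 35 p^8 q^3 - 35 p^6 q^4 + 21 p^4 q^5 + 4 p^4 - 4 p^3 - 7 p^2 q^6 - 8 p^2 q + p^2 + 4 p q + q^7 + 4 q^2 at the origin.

A6

The Hessian of f at 0 is [[2, 4], [4, 8]] with rank 1, so corank 1. A Groebner basis of the Jacobian ideal J(f) in C{p,q} is {7*p*q/48 + 5*p/384 + q^4 - q^3/3 + 3*q^2/16 + 5*q/192, p*q^2 + p*q/3 + p/48 + 2*q^3/3 + q^2/2 + q/24, p^2 - p/2 - q}; counting standard monomials gives mu = 6. Corank 1: A-series; mu = 6 gives A_6.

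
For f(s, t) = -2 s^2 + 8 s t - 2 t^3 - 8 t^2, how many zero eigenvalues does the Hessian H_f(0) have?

The Hessian at 0 is [[-4, 8], [8, -16]] of rank 1; hence corank 1.

1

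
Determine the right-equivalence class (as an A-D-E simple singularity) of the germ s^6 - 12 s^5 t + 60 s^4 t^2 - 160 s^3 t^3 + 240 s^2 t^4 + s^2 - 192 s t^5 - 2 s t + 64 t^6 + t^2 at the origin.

A_5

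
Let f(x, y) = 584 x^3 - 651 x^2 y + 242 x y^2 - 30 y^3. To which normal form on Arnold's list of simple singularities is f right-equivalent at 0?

D_{4}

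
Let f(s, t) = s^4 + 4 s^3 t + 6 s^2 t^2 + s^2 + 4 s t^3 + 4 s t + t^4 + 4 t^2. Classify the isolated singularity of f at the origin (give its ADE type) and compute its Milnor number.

Type A_{3}, Milnor number mu = 3.

The Hessian of f at 0 has rank 1. Corank 1: A-series; mu = 3 gives A_3.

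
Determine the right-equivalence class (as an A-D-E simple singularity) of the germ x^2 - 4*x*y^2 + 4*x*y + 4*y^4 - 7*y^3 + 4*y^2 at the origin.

A_{2}

The Hessian of f at 0 is [[2, 4], [4, 8]] with rank 1, so corank 1. A Groebner basis of the Jacobian ideal J(f) in C{x,y} is {y^2, x + 2*y}; counting standard monomials gives mu = 2. Corank 1: A-series; mu = 2 gives A_2.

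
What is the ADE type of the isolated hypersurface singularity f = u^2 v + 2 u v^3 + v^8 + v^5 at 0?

D_9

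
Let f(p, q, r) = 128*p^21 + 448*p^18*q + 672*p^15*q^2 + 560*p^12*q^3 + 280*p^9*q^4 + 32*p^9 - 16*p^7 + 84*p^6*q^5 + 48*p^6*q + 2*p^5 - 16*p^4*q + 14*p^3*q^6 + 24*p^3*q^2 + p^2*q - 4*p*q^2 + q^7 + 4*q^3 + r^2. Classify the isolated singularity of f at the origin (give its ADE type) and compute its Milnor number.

Type D8, Milnor number mu = 8.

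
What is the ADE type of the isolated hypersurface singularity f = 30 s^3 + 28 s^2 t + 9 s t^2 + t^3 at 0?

The Hessian of f at 0 has rank 0. Corank 2; j^3 = (3*s + t)*(10*s^2 + 6*s*t + t^2) splits into three distinct lines over C (the quadratic factor has nonzero discriminant), so D_4.

D_4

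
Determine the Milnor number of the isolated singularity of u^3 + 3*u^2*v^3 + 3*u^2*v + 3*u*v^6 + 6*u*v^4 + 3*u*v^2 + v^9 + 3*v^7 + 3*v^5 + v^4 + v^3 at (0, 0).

6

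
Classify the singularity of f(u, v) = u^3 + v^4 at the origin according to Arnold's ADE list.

The Hessian of f at 0 is [[0, 0], [0, 0]] with rank 0, so corank 2. A Groebner basis of the Jacobian ideal J(f) in C{u,v} is {v^3, u^2}; counting standard monomials gives mu = 6. Corank 2; j^3 = u^3 is a perfect cube, so E-series; the 4-jet and mu = 6 give E_6.

E6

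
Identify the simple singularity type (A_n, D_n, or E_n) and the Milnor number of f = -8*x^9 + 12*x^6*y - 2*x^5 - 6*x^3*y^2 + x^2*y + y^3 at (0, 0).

Type D_4, Milnor number mu = 4.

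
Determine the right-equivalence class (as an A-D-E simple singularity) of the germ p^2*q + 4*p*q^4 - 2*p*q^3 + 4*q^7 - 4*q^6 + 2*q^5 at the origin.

D_{6}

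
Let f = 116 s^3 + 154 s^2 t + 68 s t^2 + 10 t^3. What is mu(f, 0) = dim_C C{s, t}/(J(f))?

4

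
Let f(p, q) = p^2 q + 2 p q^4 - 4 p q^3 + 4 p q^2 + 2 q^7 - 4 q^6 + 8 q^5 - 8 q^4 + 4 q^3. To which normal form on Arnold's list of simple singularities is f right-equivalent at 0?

D8

The Hessian of f at 0 has rank 0. Corank 2; j^3 = q*(p + 2*q)^2 has shape L^2 M (L != M), so D-series; mu = 8 gives D_8.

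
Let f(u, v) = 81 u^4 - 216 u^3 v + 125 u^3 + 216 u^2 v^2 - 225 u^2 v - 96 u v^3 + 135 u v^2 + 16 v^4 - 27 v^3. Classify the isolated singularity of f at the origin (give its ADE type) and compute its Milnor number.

Type E_6, Milnor number mu = 6.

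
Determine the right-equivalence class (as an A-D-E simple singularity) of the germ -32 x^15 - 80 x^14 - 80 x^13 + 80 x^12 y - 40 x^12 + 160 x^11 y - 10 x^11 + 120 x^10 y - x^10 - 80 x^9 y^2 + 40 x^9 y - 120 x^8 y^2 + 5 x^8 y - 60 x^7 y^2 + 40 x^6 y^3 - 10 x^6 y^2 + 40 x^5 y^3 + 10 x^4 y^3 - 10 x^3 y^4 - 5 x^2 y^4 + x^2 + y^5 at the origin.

The Hessian of f at 0 has rank 1. Corank 1: A-series; mu = 4 gives A_4.

A4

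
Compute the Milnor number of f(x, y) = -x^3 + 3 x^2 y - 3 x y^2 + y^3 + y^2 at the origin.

The Hessian of f at 0 has rank 1. Corank 1: A-series; mu = 2 gives A_2.

2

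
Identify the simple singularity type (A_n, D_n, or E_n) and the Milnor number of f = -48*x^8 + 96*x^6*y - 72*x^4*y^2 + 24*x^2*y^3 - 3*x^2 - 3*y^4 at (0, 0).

The Hessian of f at 0 is [[-6, 0], [0, 0]] with rank 1, so corank 1. A Groebner basis of the Jacobian ideal J(f) in C{x,y} is {y^3, x}; counting standard monomials gives mu = 3. Corank 1: A-series; mu = 3 gives A_3.

Type A_{3}, Milnor number mu = 3.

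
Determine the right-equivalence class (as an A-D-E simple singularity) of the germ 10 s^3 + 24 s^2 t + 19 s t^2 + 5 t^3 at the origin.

The Hessian of f at 0 has rank 0. Corank 2; j^3 = (s + t)*(10*s^2 + 14*s*t + 5*t^2) splits into three distinct lines over C (the quadratic factor has nonzero discriminant), so D_4.

D_4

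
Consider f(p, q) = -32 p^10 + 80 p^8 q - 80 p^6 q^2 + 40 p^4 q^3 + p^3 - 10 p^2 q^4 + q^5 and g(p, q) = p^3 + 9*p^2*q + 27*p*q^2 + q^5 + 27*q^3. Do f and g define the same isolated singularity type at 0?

Yes.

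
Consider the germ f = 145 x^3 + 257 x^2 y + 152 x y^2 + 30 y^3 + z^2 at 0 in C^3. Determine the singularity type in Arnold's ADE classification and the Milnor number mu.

Type D_{4}, Milnor number mu = 4.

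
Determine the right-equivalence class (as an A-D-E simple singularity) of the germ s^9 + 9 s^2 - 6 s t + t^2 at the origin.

A_{8}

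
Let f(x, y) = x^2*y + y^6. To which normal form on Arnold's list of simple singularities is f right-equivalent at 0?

D_7

The Hessian of f at 0 is [[0, 0], [0, 0]] with rank 0, so corank 2. A Groebner basis of the Jacobian ideal J(f) in C{x,y} is {x^2/6 + y^5, x^3, x*y}; counting standard monomials gives mu = 7. Corank 2; j^3 = x^2*y has shape L^2 M (L != M), so D-series; mu = 7 gives D_7.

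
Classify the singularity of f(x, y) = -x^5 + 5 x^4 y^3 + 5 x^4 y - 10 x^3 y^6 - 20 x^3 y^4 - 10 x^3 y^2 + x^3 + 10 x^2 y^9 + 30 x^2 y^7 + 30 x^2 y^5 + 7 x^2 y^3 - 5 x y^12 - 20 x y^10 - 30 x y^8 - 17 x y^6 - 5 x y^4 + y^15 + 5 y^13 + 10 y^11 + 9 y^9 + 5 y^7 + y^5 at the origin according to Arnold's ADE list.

The Hessian of f at 0 is [[0, 0], [0, 0]] with rank 0, so corank 2. A Groebner basis of the Jacobian ideal J(f) in C{x,y} is {-x^2/2 + x*y^3, -2*x^2 + y^4, x^3, x^2*y}; counting standard monomials gives mu = 8. Corank 2; j^3 = x^3 is a perfect cube, so E-series; the 5-jet and mu = 8 give E_8.

E8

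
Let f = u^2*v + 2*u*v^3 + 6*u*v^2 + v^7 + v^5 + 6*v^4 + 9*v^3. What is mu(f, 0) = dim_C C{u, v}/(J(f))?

8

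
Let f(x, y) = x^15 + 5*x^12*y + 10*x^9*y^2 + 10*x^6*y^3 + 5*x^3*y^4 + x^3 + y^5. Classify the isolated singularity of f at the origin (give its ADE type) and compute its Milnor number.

Type E_{8}, Milnor number mu = 8.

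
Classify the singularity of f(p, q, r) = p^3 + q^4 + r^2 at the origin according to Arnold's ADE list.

E_6

The Hessian of f at 0 is [[0, 0, 0], [0, 0, 0], [0, 0, 2]] with rank 1, so corank 2. A Groebner basis of the Jacobian ideal J(f) in C{p,q,r} is {q^3, p^2, r}; counting standard monomials gives mu = 6. Corank 2; j^3 = p^3 is a perfect cube, so E-series; the 4-jet and mu = 6 give E_6.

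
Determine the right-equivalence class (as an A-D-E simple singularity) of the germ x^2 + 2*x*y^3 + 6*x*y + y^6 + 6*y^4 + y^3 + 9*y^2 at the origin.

The Hessian of f at 0 has rank 1. Corank 1: A-series; mu = 2 gives A_2.

A_{2}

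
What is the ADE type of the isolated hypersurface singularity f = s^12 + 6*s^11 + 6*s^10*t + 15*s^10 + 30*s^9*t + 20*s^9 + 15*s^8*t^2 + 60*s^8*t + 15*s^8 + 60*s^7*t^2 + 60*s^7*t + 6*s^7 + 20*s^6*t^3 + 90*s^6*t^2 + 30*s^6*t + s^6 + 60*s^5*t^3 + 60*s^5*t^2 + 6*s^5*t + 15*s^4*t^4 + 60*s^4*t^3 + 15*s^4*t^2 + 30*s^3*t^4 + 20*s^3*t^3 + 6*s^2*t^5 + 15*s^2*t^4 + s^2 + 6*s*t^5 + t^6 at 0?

A_5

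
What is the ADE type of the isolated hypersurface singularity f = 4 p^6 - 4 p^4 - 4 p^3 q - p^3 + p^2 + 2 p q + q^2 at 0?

The Hessian of f at 0 is [[2, 2], [2, 2]] with rank 1, so corank 1. A Groebner basis of the Jacobian ideal J(f) in C{p,q} is {q^2, p + q}; counting standard monomials gives mu = 2. Corank 1: A-series; mu = 2 gives A_2.

A_{2}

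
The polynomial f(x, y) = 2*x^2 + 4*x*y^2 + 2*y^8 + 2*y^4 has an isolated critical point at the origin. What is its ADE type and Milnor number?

Type A_7, Milnor number mu = 7.

The Hessian of f at 0 has rank 1. Corank 1: A-series; mu = 7 gives A_7.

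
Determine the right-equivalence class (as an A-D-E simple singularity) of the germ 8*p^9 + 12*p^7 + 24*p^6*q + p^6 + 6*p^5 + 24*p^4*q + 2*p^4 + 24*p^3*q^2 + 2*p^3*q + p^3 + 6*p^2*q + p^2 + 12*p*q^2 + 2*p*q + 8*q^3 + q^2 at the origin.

A2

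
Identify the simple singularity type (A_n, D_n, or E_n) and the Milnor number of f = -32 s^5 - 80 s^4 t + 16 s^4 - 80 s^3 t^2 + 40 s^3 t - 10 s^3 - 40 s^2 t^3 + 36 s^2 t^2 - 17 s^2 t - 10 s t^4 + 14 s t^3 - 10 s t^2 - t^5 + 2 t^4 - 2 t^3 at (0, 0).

Type D4, Milnor number mu = 4.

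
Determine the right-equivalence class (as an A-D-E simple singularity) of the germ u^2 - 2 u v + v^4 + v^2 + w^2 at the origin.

A_3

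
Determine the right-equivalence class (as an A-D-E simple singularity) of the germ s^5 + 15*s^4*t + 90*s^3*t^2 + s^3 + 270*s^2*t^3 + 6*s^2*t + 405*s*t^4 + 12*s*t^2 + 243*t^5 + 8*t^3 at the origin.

The Hessian of f at 0 has rank 0. Corank 2; j^3 = (s + 2*t)^3 is a perfect cube, so E-series; the 5-jet and mu = 8 give E_8.

E_8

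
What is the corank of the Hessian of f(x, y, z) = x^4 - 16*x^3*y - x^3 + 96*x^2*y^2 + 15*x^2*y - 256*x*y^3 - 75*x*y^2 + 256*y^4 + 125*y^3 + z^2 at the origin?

2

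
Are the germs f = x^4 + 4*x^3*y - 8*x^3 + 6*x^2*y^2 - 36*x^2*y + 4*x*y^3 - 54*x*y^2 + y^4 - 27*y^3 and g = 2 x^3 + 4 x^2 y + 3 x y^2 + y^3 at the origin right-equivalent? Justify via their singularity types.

No.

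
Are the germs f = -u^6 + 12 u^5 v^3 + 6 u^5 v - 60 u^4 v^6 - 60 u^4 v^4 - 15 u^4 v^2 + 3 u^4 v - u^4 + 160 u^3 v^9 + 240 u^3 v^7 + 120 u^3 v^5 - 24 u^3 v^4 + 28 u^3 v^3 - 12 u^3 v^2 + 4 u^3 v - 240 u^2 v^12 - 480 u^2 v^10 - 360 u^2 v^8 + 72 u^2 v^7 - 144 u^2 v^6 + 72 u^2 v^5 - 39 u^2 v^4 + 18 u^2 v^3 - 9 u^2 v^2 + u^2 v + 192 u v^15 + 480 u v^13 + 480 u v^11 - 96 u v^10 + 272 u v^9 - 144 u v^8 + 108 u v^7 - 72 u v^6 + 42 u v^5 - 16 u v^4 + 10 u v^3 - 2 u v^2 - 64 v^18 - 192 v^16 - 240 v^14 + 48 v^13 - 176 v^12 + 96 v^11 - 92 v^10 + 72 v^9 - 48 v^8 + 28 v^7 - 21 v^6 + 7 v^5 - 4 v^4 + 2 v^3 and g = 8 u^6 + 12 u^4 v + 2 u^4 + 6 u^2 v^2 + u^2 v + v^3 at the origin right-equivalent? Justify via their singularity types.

Yes.

The Hessian of f at 0 has rank 0. Corank 2; j^3 = v*(u^2 - 2*u*v + 2*v^2) splits into three distinct lines over C (the quadratic factor has nonzero discriminant), so D_4. The Hessian of g at 0 has rank 0. Corank 2; j^3 = v*(u^2 + v^2) splits into three distinct lines over C (the quadratic factor has nonzero discriminant), so D_4. Both have type D_4, hence right-equivalent.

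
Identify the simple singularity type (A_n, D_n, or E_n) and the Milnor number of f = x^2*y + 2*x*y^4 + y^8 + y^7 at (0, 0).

The Hessian of f at 0 has rank 0. Corank 2; j^3 = x^2*y has shape L^2 M (L != M), so D-series; mu = 9 gives D_9.

Type D9, Milnor number mu = 9.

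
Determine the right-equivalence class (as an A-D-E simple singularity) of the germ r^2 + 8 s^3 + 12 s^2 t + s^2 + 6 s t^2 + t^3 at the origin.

A2

The Hessian of f at 0 has rank 2. Corank 1: A-series; mu = 2 gives A_2.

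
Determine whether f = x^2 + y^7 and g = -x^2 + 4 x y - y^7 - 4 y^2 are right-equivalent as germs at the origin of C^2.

Yes.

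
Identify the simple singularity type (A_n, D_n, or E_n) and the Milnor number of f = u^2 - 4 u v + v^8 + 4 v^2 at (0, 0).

The Hessian of f at 0 is [[2, -4], [-4, 8]] with rank 1, so corank 1. A Groebner basis of the Jacobian ideal J(f) in C{u,v} is {v^7, u - 2*v}; counting standard monomials gives mu = 7. Corank 1: A-series; mu = 7 gives A_7.

Type A_{7}, Milnor number mu = 7.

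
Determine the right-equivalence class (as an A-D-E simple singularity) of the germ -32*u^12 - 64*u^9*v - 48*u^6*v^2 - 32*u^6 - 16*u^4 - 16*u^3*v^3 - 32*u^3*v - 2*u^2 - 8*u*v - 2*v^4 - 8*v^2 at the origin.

A3

The Hessian of f at 0 has rank 1. Corank 1: A-series; mu = 3 gives A_3.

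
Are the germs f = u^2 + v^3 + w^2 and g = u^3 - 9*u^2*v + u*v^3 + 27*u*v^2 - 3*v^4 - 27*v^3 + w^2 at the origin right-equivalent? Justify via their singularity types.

No.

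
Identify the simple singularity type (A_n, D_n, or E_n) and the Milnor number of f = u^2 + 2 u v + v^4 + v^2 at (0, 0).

The Hessian of f at 0 has rank 1. Corank 1: A-series; mu = 3 gives A_3.

Type A3, Milnor number mu = 3.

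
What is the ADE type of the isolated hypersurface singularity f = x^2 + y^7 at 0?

A_{6}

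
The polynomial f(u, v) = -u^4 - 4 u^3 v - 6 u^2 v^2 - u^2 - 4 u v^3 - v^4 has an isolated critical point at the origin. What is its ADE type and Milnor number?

The Hessian of f at 0 has rank 1. Corank 1: A-series; mu = 3 gives A_3.

Type A_{3}, Milnor number mu = 3.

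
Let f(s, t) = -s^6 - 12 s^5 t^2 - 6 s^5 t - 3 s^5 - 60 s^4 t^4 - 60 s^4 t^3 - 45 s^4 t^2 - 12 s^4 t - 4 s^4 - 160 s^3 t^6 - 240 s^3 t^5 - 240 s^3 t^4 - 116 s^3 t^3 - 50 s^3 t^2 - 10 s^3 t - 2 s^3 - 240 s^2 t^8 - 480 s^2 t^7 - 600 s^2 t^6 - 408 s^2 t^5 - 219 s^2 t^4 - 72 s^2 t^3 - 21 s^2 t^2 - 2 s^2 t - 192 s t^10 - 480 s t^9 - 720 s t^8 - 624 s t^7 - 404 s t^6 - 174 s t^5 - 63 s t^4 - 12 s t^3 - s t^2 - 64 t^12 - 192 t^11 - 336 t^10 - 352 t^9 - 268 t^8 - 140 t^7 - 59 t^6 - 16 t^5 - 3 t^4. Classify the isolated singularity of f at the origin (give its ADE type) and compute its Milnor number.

The Hessian of f at 0 is [[0, 0], [0, 0]] with rank 0, so corank 2. A Groebner basis of the Jacobian ideal J(f) in C{s,t} is {t^3, s^2 + t^2/2, s*t - t^2/2}; counting standard monomials gives mu = 4. Corank 2; j^3 = -s*(2*s^2 + 2*s*t + t^2) splits into three distinct lines over C (the quadratic factor has nonzero discriminant), so D_4.

Type D4, Milnor number mu = 4.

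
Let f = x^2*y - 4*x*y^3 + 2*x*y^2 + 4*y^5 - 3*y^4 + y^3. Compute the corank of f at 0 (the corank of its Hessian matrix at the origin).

The Hessian at 0 is [[0, 0], [0, 0]] of rank 0; hence corank 2.

2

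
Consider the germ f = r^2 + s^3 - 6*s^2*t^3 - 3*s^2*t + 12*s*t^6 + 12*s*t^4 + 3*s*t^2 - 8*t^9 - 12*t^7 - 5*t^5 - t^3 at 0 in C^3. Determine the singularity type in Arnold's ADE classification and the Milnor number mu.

Type E_8, Milnor number mu = 8.

The Hessian of f at 0 has rank 1. Corank 2; j^3 = (s - t)^3 is a perfect cube, so E-series; the 5-jet and mu = 8 give E_8.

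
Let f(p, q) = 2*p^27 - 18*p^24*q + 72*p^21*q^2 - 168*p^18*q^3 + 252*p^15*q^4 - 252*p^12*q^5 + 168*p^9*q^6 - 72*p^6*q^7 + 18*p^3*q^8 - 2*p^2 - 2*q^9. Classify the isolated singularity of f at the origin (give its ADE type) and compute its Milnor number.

Type A_8, Milnor number mu = 8.

The Hessian of f at 0 has rank 1. Corank 1: A-series; mu = 8 gives A_8.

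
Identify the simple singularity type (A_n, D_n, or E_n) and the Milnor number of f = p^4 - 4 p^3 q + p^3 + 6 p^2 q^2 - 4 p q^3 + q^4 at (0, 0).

The Hessian of f at 0 has rank 0. Corank 2; j^3 = p^3 is a perfect cube, so E-series; the 4-jet and mu = 6 give E_6.

Type E_6, Milnor number mu = 6.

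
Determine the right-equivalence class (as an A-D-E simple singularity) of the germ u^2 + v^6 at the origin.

A_{5}

The Hessian of f at 0 is [[2, 0], [0, 0]] with rank 1, so corank 1. A Groebner basis of the Jacobian ideal J(f) in C{u,v} is {v^5, u}; counting standard monomials gives mu = 5. Corank 1: A-series; mu = 5 gives A_5.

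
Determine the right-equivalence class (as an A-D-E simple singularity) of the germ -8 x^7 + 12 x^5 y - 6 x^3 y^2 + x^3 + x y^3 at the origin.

E_{7}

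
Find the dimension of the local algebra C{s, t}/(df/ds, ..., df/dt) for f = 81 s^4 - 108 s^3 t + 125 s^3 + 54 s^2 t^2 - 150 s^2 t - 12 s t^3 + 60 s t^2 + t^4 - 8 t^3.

6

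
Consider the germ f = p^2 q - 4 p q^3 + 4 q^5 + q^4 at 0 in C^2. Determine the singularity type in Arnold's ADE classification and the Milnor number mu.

Type D_{5}, Milnor number mu = 5.

The Hessian of f at 0 is [[0, 0], [0, 0]] with rank 0, so corank 2. A Groebner basis of the Jacobian ideal J(f) in C{p,q} is {p*q^2, -p*q/2 + q^3, p^2 + 2*p*q}; counting standard monomials gives mu = 5. Corank 2; j^3 = p^2*q has shape L^2 M (L != M), so D-series; mu = 5 gives D_5.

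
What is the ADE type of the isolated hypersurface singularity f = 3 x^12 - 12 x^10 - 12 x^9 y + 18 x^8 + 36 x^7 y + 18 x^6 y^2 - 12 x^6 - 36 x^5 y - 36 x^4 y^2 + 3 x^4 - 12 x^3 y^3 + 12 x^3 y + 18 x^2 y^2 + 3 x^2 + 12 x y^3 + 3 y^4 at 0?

A3

The Hessian of f at 0 is [[6, 0], [0, 0]] with rank 1, so corank 1. A Groebner basis of the Jacobian ideal J(f) in C{x,y} is {y^3, x}; counting standard monomials gives mu = 3. Corank 1: A-series; mu = 3 gives A_3.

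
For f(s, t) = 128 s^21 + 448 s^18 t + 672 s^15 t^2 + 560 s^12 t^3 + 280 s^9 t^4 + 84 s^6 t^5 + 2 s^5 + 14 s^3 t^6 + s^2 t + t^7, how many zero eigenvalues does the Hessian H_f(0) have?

The Hessian at 0 is [[0, 0], [0, 0]] of rank 0; hence corank 2.

2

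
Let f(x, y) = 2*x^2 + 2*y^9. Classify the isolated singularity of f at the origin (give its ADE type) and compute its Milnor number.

Type A_{8}, Milnor number mu = 8.

The Hessian of f at 0 has rank 1. Corank 1: A-series; mu = 8 gives A_8.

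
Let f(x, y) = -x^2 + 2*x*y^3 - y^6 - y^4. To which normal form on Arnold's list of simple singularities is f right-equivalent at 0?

A_{3}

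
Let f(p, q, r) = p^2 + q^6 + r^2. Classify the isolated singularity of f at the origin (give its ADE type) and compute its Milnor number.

The Hessian of f at 0 has rank 2. Corank 1: A-series; mu = 5 gives A_5.

Type A_{5}, Milnor number mu = 5.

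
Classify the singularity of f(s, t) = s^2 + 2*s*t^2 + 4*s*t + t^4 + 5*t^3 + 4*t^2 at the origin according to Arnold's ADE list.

A_{2}

The Hessian of f at 0 is [[2, 4], [4, 8]] with rank 1, so corank 1. A Groebner basis of the Jacobian ideal J(f) in C{s,t} is {t^2, s + 2*t}; counting standard monomials gives mu = 2. Corank 1: A-series; mu = 2 gives A_2.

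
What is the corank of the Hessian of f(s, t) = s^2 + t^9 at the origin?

1

Hessian at 0 has rank 1.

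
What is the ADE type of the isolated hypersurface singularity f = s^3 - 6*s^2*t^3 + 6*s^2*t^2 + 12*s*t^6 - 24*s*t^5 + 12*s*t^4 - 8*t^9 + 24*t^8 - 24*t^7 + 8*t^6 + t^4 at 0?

E_6

The Hessian of f at 0 has rank 0. Corank 2; j^3 = s^3 is a perfect cube, so E-series; the 4-jet and mu = 6 give E_6.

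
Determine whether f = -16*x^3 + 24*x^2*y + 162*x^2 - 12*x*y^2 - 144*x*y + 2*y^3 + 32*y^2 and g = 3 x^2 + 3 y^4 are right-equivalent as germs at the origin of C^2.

The Hessian of f at 0 has rank 1. Corank 1: A-series; mu = 2 gives A_2. The Hessian of g at 0 has rank 1. Corank 1: A-series; mu = 3 gives A_3. f is A_2 but g is A_3, hence not right-equivalent.

No.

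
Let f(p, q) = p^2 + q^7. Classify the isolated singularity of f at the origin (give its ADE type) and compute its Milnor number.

The Hessian of f at 0 is [[2, 0], [0, 0]] with rank 1, so corank 1. A Groebner basis of the Jacobian ideal J(f) in C{p,q} is {q^6, p}; counting standard monomials gives mu = 6. Corank 1: A-series; mu = 6 gives A_6.

Type A_{6}, Milnor number mu = 6.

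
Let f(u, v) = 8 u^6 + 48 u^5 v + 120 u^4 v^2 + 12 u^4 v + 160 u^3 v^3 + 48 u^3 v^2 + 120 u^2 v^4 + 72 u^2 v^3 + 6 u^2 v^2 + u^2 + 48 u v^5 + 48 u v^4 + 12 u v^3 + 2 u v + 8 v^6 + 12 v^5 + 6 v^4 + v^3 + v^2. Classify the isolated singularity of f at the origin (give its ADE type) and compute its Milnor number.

Type A_{2}, Milnor number mu = 2.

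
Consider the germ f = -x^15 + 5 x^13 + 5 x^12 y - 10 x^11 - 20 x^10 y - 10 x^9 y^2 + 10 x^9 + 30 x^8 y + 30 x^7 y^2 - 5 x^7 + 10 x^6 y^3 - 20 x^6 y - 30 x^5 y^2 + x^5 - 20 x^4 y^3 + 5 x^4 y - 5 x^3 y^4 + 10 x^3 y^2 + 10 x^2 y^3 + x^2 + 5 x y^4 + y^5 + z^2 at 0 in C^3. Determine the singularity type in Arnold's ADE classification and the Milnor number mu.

Type A4, Milnor number mu = 4.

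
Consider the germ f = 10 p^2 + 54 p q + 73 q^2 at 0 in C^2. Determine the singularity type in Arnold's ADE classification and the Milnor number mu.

The Hessian of f at 0 has rank 2. Corank 0: nondegenerate Morse point, so A_1.

Type A_1, Milnor number mu = 1.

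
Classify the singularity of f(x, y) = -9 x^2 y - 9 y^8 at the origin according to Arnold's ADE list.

D_{9}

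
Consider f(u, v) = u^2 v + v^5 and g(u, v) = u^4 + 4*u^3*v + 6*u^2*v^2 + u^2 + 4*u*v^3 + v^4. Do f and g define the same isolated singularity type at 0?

No.

The Hessian of f at 0 has rank 0. Corank 2; j^3 = u^2*v has shape L^2 M (L != M), so D-series; mu = 6 gives D_6. The Hessian of g at 0 has rank 1. Corank 1: A-series; mu = 3 gives A_3. f is D_6 but g is A_3, hence not right-equivalent.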